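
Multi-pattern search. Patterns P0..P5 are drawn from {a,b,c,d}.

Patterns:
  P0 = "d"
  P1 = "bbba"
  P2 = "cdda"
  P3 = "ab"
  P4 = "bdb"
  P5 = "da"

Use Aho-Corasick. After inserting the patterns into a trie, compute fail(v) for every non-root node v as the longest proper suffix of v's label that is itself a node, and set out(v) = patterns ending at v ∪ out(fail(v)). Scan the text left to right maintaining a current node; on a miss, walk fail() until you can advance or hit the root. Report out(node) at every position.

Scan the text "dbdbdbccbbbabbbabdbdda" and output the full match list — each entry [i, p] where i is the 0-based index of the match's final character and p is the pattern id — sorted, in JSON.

Build:
Trie nodes:
  n0 'ε': a→10 b→2 c→6 d→1
  n1 'd': a→14  [P0 ends]
  n2 'b': b→3 d→12
  n3 'bb': b→4
  n4 'bbb': a→5
  n5 'bbba': ·  [P1 ends]
  n6 'c': d→7
  n7 'cd': d→8
  n8 'cdd': a→9
  n9 'cdda': ·  [P2 ends]
  n10 'a': b→11
  n11 'ab': ·  [P3 ends]
  n12 'bd': b→13
  n13 'bdb': ·  [P4 ends]
  n14 'da': ·  [P5 ends]

Failure links (BFS by depth):
  n1('d'): parent n0 fail=0; on 'd' 0 → fail=0;  out {0}∪∅={0}
  n2('b'): parent n0 fail=0; on 'b' 0 → fail=0;  out ∅∪∅=∅
  n6('c'): parent n0 fail=0; on 'c' 0 → fail=0;  out ∅∪∅=∅
  n10('a'): parent n0 fail=0; on 'a' 0 → fail=0;  out ∅∪∅=∅
  n3('bb'): parent n2 fail=0; on 'b' 0 → fail=2;  out ∅∪∅=∅
  n7('cd'): parent n6 fail=0; on 'd' 0 → fail=1;  out ∅∪{0}={0}
  n11('ab'): parent n10 fail=0; on 'b' 0 → fail=2;  out {3}∪∅={3}
  n12('bd'): parent n2 fail=0; on 'd' 0 → fail=1;  out ∅∪{0}={0}
  n14('da'): parent n1 fail=0; on 'a' 0 → fail=10;  out {5}∪∅={5}
  n4('bbb'): parent n3 fail=2; on 'b' 2 → fail=3;  out ∅∪∅=∅
  n8('cdd'): parent n7 fail=1; on 'd' 1→0 → fail=1;  out ∅∪{0}={0}
  n13('bdb'): parent n12 fail=1; on 'b' 1→0 → fail=2;  out {4}∪∅={4}
  n5('bbba'): parent n4 fail=3; on 'a' 3→2→0 → fail=10;  out {1}∪∅={1}
  n9('cdda'): parent n8 fail=1; on 'a' 1 → fail=14;  out {2}∪{5}={2,5}

Run:
i=0 'd': node 0→1  emit P0@[0:0]
i=1 'b': node 1→2 (fail-walked)
i=2 'd': node 2→12  emit P0@[2:2]
i=3 'b': node 12→13  emit P4@[1:3]
i=4 'd': node 13→12 (fail-walked)  emit P0@[4:4]
i=5 'b': node 12→13  emit P4@[3:5]
i=6 'c': node 13→6 (fail-walked)
i=7 'c': node 6→6 (fail-walked)
i=8 'b': node 6→2 (fail-walked)
i=9 'b': node 2→3
i=10 'b': node 3→4
i=11 'a': node 4→5  emit P1@[8:11]
i=12 'b': node 5→11 (fail-walked)  emit P3@[11:12]
i=13 'b': node 11→3 (fail-walked)
i=14 'b': node 3→4
i=15 'a': node 4→5  emit P1@[12:15]
i=16 'b': node 5→11 (fail-walked)  emit P3@[15:16]
i=17 'd': node 11→12 (fail-walked)  emit P0@[17:17]
i=18 'b': node 12→13  emit P4@[16:18]
i=19 'd': node 13→12 (fail-walked)  emit P0@[19:19]
i=20 'd': node 12→1 (fail-walked)  emit P0@[20:20]
i=21 'a': node 1→14  emit P5@[20:21]

Result: [[0,0],[2,0],[3,4],[4,0],[5,4],[11,1],[12,3],[15,1],[16,3],[17,0],[18,4],[19,0],[20,0],[21,5]]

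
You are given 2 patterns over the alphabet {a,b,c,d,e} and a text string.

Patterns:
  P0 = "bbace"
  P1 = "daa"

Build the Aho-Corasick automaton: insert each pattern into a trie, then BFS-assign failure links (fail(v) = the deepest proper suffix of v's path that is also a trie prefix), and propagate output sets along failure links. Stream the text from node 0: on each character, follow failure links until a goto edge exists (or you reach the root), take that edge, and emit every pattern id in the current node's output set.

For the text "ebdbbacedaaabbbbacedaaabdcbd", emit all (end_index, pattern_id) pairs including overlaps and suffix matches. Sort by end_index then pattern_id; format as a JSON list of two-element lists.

Build automaton:
Trie (insert patterns):
  0='ε' goto b→1 d→6
  1='b' goto b→2
  2='bb' goto a→3
  3='bba' goto c→4
  4='bbac' goto e→5
  5='bbace' goto ·  ←P0
  6='d' goto a→7
  7='da' goto a→8
  8='daa' goto ·  ←P1

Failure links (BFS by depth):
  n1('b'): parent n0 fail=0; on 'b' 0 → fail=0;  out ∅∪∅=∅
  n6('d'): parent n0 fail=0; on 'd' 0 → fail=0;  out ∅∪∅=∅
  n2('bb'): parent n1 fail=0; on 'b' 0 → fail=1;  out ∅∪∅=∅
  n7('da'): parent n6 fail=0; on 'a' 0 → fail=0;  out ∅∪∅=∅
  n3('bba'): parent n2 fail=1; on 'a' 1→0 → fail=0;  out ∅∪∅=∅
  n8('daa'): parent n7 fail=0; on 'a' 0 → fail=0;  out {1}∪∅={1}
  n4('bbac'): parent n3 fail=0; on 'c' 0 → fail=0;  out ∅∪∅=∅
  n5('bbace'): parent n4 fail=0; on 'e' 0 → fail=0;  out {0}∪∅={0}

Scan:
i=0 'e': node 0→0
i=1 'b': node 0→1
i=2 'd': node 1→6 (fail-walked)
i=3 'b': node 6→1 (fail-walked)
i=4 'b': node 1→2
i=5 'a': node 2→3
i=6 'c': node 3→4
i=7 'e': node 4→5  → match P0@[3:7]
i=8 'd': node 5→6 (fail-walked)
i=9 'a': node 6→7
i=10 'a': node 7→8  → match P1@[8:10]
i=11 'a': node 8→0 (fail-walked)
i=12 'b': node 0→1
i=13 'b': node 1→2
i=14 'b': node 2→2 (fail-walked)
i=15 'b': node 2→2 (fail-walked)
i=16 'a': node 2→3
i=17 'c': node 3→4
i=18 'e': node 4→5  → match P0@[14:18]
i=19 'd': node 5→6 (fail-walked)
i=20 'a': node 6→7
i=21 'a': node 7→8  → match P1@[19:21]
i=22 'a': node 8→0 (fail-walked)
i=23 'b': node 0→1
i=24 'd': node 1→6 (fail-walked)
i=25 'c': node 6→0 (fail-walked)
i=26 'b': node 0→1
i=27 'd': node 1→6 (fail-walked)

Result: [[7,0],[10,1],[18,0],[21,1]]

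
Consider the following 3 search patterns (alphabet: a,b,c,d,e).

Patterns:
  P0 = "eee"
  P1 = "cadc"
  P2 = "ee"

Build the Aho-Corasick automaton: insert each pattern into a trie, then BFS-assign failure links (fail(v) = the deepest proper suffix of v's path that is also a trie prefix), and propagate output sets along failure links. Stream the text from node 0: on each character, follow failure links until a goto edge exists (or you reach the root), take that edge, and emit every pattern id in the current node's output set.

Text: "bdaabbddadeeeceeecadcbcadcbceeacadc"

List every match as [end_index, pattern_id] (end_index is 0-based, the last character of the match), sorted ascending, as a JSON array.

Build automaton:
Trie nodes:
  0='ε' goto c→4 e→1
  1='e' goto e→2
  2='ee' goto e→3  [P2 ends]
  3='eee' goto ·  [P0 ends]
  4='c' goto a→5
  5='ca' goto d→6
  6='cad' goto c→7
  7='cadc' goto ·  [P1 ends]

BFS fail/out derivation:
  n1('e'): parent n0 fail=0; on 'e' 0 → fail=0;  out ∅∪∅=∅
  n4('c'): parent n0 fail=0; on 'c' 0 → fail=0;  out ∅∪∅=∅
  n2('ee'): parent n1 fail=0; on 'e' 0 → fail=1;  out {2}∪∅={2}
  n5('ca'): parent n4 fail=0; on 'a' 0 → fail=0;  out ∅∪∅=∅
  n3('eee'): parent n2 fail=1; on 'e' 1 → fail=2;  out {0}∪{2}={0,2}
  n6('cad'): parent n5 fail=0; on 'd' 0 → fail=0;  out ∅∪∅=∅
  n7('cadc'): parent n6 fail=0; on 'c' 0 → fail=4;  out {1}∪∅={1}

Text stream:
[0] read 'b'  n0⇒n0
[1] read 'd'  n0⇒n0
[2] read 'a'  n0⇒n0
[3] read 'a'  n0⇒n0
[4] read 'b'  n0⇒n0
[5] read 'b'  n0⇒n0
[6] read 'd'  n0⇒n0
[7] read 'd'  n0⇒n0
[8] read 'a'  n0⇒n0
[9] read 'd'  n0⇒n0
[10] read 'e'  n0⇒n1
[11] read 'e'  n1⇒n2  → match P2@[10:11]
[12] read 'e'  n2⇒n3  → match P0@[10:12],P2@[11:12]
[13] read 'c'  n3⇒n4 (fail-walked)
[14] read 'e'  n4⇒n1 (fail-walked)
[15] read 'e'  n1⇒n2  → match P2@[14:15]
[16] read 'e'  n2⇒n3  → match P0@[14:16],P2@[15:16]
[17] read 'c'  n3⇒n4 (fail-walked)
[18] read 'a'  n4⇒n5
[19] read 'd'  n5⇒n6
[20] read 'c'  n6⇒n7  → match P1@[17:20]
[21] read 'b'  n7⇒n0 (fail-walked)
[22] read 'c'  n0⇒n4
[23] read 'a'  n4⇒n5
[24] read 'd'  n5⇒n6
[25] read 'c'  n6⇒n7  → match P1@[22:25]
[26] read 'b'  n7⇒n0 (fail-walked)
[27] read 'c'  n0⇒n4
[28] read 'e'  n4⇒n1 (fail-walked)
[29] read 'e'  n1⇒n2  → match P2@[28:29]
[30] read 'a'  n2⇒n0 (fail-walked)
[31] read 'c'  n0⇒n4
[32] read 'a'  n4⇒n5
[33] read 'd'  n5⇒n6
[34] read 'c'  n6⇒n7  → match P1@[31:34]

All matches (sorted): [[11,2],[12,0],[12,2],[15,2],[16,0],[16,2],[20,1],[25,1],[29,2],[34,1]]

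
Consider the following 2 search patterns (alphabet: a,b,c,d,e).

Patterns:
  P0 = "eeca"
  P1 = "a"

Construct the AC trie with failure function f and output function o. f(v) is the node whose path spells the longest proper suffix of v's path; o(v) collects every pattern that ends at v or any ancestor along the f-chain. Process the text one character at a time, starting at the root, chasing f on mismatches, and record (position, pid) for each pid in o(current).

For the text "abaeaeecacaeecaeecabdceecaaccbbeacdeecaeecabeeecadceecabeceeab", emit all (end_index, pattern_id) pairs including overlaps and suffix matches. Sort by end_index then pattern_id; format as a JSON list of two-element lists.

Build:
Trie (insert patterns):
  n0 'ε': a→5 e→1
  n1 'e': e→2
  n2 'ee': c→3
  n3 'eec': a→4
  n4 'eeca': ·  [P0 ends]
  n5 'a': ·  [P1 ends]

BFS fail/out derivation:
  fail(1) 'e': from fail(0)=0 chase 'e': 0 ⇒ 0;  out=∅∪out(0)=∅
  fail(5) 'a': from fail(0)=0 chase 'a': 0 ⇒ 0;  out={1}∪out(0)={1}
  fail(2) 'ee': from fail(1)=0 chase 'e': 0 ⇒ 1;  out=∅∪out(1)=∅
  fail(3) 'eec': from fail(2)=1 chase 'c': 1→0 ⇒ 0;  out=∅∪out(0)=∅
  fail(4) 'eeca': from fail(3)=0 chase 'a': 0 ⇒ 5;  out={0}∪out(5)={0,1}

Text stream:
i=0 'a': node 0→5  ** P1@[0:0]
i=1 'b': node 5→0 (via fail)
i=2 'a': node 0→5  ** P1@[2:2]
i=3 'e': node 5→1 (via fail)
i=4 'a': node 1→5 (via fail)  ** P1@[4:4]
i=5 'e': node 5→1 (via fail)
i=6 'e': node 1→2
i=7 'c': node 2→3
i=8 'a': node 3→4  ** P0@[5:8],P1@[8:8]
i=9 'c': node 4→0 (via fail)
i=10 'a': node 0→5  ** P1@[10:10]
i=11 'e': node 5→1 (via fail)
i=12 'e': node 1→2
i=13 'c': node 2→3
i=14 'a': node 3→4  ** P0@[11:14],P1@[14:14]
i=15 'e': node 4→1 (via fail)
i=16 'e': node 1→2
i=17 'c': node 2→3
i=18 'a': node 3→4  ** P0@[15:18],P1@[18:18]
i=19 'b': node 4→0 (via fail)
i=20 'd': node 0→0
i=21 'c': node 0→0
i=22 'e': node 0→1
i=23 'e': node 1→2
i=24 'c': node 2→3
i=25 'a': node 3→4  ** P0@[22:25],P1@[25:25]
i=26 'a': node 4→5 (via fail)  ** P1@[26:26]
i=27 'c': node 5→0 (via fail)
i=28 'c': node 0→0
i=29 'b': node 0→0
i=30 'b': node 0→0
i=31 'e': node 0→1
i=32 'a': node 1→5 (via fail)  ** P1@[32:32]
i=33 'c': node 5→0 (via fail)
i=34 'd': node 0→0
i=35 'e': node 0→1
i=36 'e': node 1→2
i=37 'c': node 2→3
i=38 'a': node 3→4  ** P0@[35:38],P1@[38:38]
i=39 'e': node 4→1 (via fail)
i=40 'e': node 1→2
i=41 'c': node 2→3
i=42 'a': node 3→4  ** P0@[39:42],P1@[42:42]
i=43 'b': node 4→0 (via fail)
i=44 'e': node 0→1
i=45 'e': node 1→2
i=46 'e': node 2→2 (via fail)
i=47 'c': node 2→3
i=48 'a': node 3→4  ** P0@[45:48],P1@[48:48]
i=49 'd': node 4→0 (via fail)
i=50 'c': node 0→0
i=51 'e': node 0→1
i=52 'e': node 1→2
i=53 'c': node 2→3
i=54 'a': node 3→4  ** P0@[51:54],P1@[54:54]
i=55 'b': node 4→0 (via fail)
i=56 'e': node 0→1
i=57 'c': node 1→0 (via fail)
i=58 'e': node 0→1
i=59 'e': node 1→2
i=60 'a': node 2→5 (via fail)  ** P1@[60:60]
i=61 'b': node 5→0 (via fail)

Result: [[0,1],[2,1],[4,1],[8,0],[8,1],[10,1],[14,0],[14,1],[18,0],[18,1],[25,0],[25,1],[26,1],[32,1],[38,0],[38,1],[42,0],[42,1],[48,0],[48,1],[54,0],[54,1],[60,1]]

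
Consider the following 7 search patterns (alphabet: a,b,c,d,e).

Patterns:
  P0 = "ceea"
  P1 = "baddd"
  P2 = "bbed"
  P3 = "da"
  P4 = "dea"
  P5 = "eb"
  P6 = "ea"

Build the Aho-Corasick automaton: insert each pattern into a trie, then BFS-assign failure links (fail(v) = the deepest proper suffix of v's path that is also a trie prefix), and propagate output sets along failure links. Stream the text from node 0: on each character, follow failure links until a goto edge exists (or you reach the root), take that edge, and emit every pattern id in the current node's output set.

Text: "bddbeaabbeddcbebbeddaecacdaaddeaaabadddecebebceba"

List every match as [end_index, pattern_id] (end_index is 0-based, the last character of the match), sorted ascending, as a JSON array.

Build automaton:
Trie (insert patterns):
  n0 'ε': b→5 c→1 d→13 e→17
  n1 'c': e→2
  n2 'ce': e→3
  n3 'cee': a→4
  n4 'ceea': ·  ←P0
  n5 'b': a→6 b→10
  n6 'ba': d→7
  n7 'bad': d→8
  n8 'badd': d→9
  n9 'baddd': ·  ←P1
  n10 'bb': e→11
  n11 'bbe': d→12
  n12 'bbed': ·  ←P2
  n13 'd': a→14 e→15
  n14 'da': ·  ←P3
  n15 'de': a→16
  n16 'dea': ·  ←P4
  n17 'e': a→19 b→18
  n18 'eb': ·  ←P5
  n19 'ea': ·  ←P6

BFS fail/out derivation:
  n1('c'): parent n0 fail=0; on 'c' 0 → fail=0;  out ∅∪∅=∅
  n5('b'): parent n0 fail=0; on 'b' 0 → fail=0;  out ∅∪∅=∅
  n13('d'): parent n0 fail=0; on 'd' 0 → fail=0;  out ∅∪∅=∅
  n17('e'): parent n0 fail=0; on 'e' 0 → fail=0;  out ∅∪∅=∅
  n2('ce'): parent n1 fail=0; on 'e' 0 → fail=17;  out ∅∪∅=∅
  n6('ba'): parent n5 fail=0; on 'a' 0 → fail=0;  out ∅∪∅=∅
  n10('bb'): parent n5 fail=0; on 'b' 0 → fail=5;  out ∅∪∅=∅
  n14('da'): parent n13 fail=0; on 'a' 0 → fail=0;  out {3}∪∅={3}
  n15('de'): parent n13 fail=0; on 'e' 0 → fail=17;  out ∅∪∅=∅
  n18('eb'): parent n17 fail=0; on 'b' 0 → fail=5;  out {5}∪∅={5}
  n19('ea'): parent n17 fail=0; on 'a' 0 → fail=0;  out {6}∪∅={6}
  n3('cee'): parent n2 fail=17; on 'e' 17→0 → fail=17;  out ∅∪∅=∅
  n7('bad'): parent n6 fail=0; on 'd' 0 → fail=13;  out ∅∪∅=∅
  n11('bbe'): parent n10 fail=5; on 'e' 5→0 → fail=17;  out ∅∪∅=∅
  n16('dea'): parent n15 fail=17; on 'a' 17 → fail=19;  out {4}∪{6}={4,6}
  n4('ceea'): parent n3 fail=17; on 'a' 17 → fail=19;  out {0}∪{6}={0,6}
  n8('badd'): parent n7 fail=13; on 'd' 13→0 → fail=13;  out ∅∪∅=∅
  n12('bbed'): parent n11 fail=17; on 'd' 17→0 → fail=13;  out {2}∪∅={2}
  n9('baddd'): parent n8 fail=13; on 'd' 13→0 → fail=13;  out {1}∪∅={1}

Scan:
i=0 'b': node 0→5
i=1 'd': node 5→13 (via fail)
i=2 'd': node 13→13 (via fail)
i=3 'b': node 13→5 (via fail)
i=4 'e': node 5→17 (via fail)
i=5 'a': node 17→19  ** P6@[4:5]
i=6 'a': node 19→0 (via fail)
i=7 'b': node 0→5
i=8 'b': node 5→10
i=9 'e': node 10→11
i=10 'd': node 11→12  ** P2@[7:10]
i=11 'd': node 12→13 (via fail)
i=12 'c': node 13→1 (via fail)
i=13 'b': node 1→5 (via fail)
i=14 'e': node 5→17 (via fail)
i=15 'b': node 17→18  ** P5@[14:15]
i=16 'b': node 18→10 (via fail)
i=17 'e': node 10→11
i=18 'd': node 11→12  ** P2@[15:18]
i=19 'd': node 12→13 (via fail)
i=20 'a': node 13→14  ** P3@[19:20]
i=21 'e': node 14→17 (via fail)
i=22 'c': node 17→1 (via fail)
i=23 'a': node 1→0 (via fail)
i=24 'c': node 0→1
i=25 'd': node 1→13 (via fail)
i=26 'a': node 13→14  ** P3@[25:26]
i=27 'a': node 14→0 (via fail)
i=28 'd': node 0→13
i=29 'd': node 13→13 (via fail)
i=30 'e': node 13→15
i=31 'a': node 15→16  ** P4@[29:31],P6@[30:31]
i=32 'a': node 16→0 (via fail)
i=33 'a': node 0→0
i=34 'b': node 0→5
i=35 'a': node 5→6
i=36 'd': node 6→7
i=37 'd': node 7→8
i=38 'd': node 8→9  ** P1@[34:38]
i=39 'e': node 9→15 (via fail)
i=40 'c': node 15→1 (via fail)
i=41 'e': node 1→2
i=42 'b': node 2→18 (via fail)  ** P5@[41:42]
i=43 'e': node 18→17 (via fail)
i=44 'b': node 17→18  ** P5@[43:44]
i=45 'c': node 18→1 (via fail)
i=46 'e': node 1→2
i=47 'b': node 2→18 (via fail)  ** P5@[46:47]
i=48 'a': node 18→6 (via fail)

Result: [[5,6],[10,2],[15,5],[18,2],[20,3],[26,3],[31,4],[31,6],[38,1],[42,5],[44,5],[47,5]]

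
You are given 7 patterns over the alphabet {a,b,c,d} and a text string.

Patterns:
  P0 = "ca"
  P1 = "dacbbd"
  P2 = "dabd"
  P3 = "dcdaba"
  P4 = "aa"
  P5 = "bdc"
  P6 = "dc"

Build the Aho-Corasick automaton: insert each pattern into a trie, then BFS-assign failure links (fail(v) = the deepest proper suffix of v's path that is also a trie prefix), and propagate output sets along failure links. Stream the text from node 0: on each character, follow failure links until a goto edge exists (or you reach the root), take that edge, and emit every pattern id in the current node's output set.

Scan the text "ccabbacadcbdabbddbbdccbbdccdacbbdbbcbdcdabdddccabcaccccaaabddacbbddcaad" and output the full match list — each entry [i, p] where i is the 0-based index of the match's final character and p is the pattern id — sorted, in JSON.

Build:
Trie nodes:
  n0 'ε': a→16 b→18 c→1 d→3
  n1 'c': a→2
  n2 'ca': ·  ←P0
  n3 'd': a→4 c→11
  n4 'da': b→9 c→5
  n5 'dac': b→6
  n6 'dacb': b→7
  n7 'dacbb': d→8
  n8 'dacbbd': ·  ←P1
  n9 'dab': d→10
  n10 'dabd': ·  ←P2
  n11 'dc': d→12  ←P6
  n12 'dcd': a→13
  n13 'dcda': b→14
  n14 'dcdab': a→15
  n15 'dcdaba': ·  ←P3
  n16 'a': a→17
  n17 'aa': ·  ←P4
  n18 'b': d→19
  n19 'bd': c→20
  n20 'bdc': ·  ←P5

BFS fail/out derivation:
  fail(1) 'c': from fail(0)=0 chase 'c': 0 ⇒ 0;  out=∅∪out(0)=∅
  fail(3) 'd': from fail(0)=0 chase 'd': 0 ⇒ 0;  out=∅∪out(0)=∅
  fail(16) 'a': from fail(0)=0 chase 'a': 0 ⇒ 0;  out=∅∪out(0)=∅
  fail(18) 'b': from fail(0)=0 chase 'b': 0 ⇒ 0;  out=∅∪out(0)=∅
  fail(2) 'ca': from fail(1)=0 chase 'a': 0 ⇒ 16;  out={0}∪out(16)={0}
  fail(4) 'da': from fail(3)=0 chase 'a': 0 ⇒ 16;  out=∅∪out(16)=∅
  fail(11) 'dc': from fail(3)=0 chase 'c': 0 ⇒ 1;  out={6}∪out(1)={6}
  fail(17) 'aa': from fail(16)=0 chase 'a': 0 ⇒ 16;  out={4}∪out(16)={4}
  fail(19) 'bd': from fail(18)=0 chase 'd': 0 ⇒ 3;  out=∅∪out(3)=∅
  fail(5) 'dac': from fail(4)=16 chase 'c': 16→0 ⇒ 1;  out=∅∪out(1)=∅
  fail(9) 'dab': from fail(4)=16 chase 'b': 16→0 ⇒ 18;  out=∅∪out(18)=∅
  fail(12) 'dcd': from fail(11)=1 chase 'd': 1→0 ⇒ 3;  out=∅∪out(3)=∅
  fail(20) 'bdc': from fail(19)=3 chase 'c': 3 ⇒ 11;  out={5}∪out(11)={5,6}
  fail(6) 'dacb': from fail(5)=1 chase 'b': 1→0 ⇒ 18;  out=∅∪out(18)=∅
  fail(10) 'dabd': from fail(9)=18 chase 'd': 18 ⇒ 19;  out={2}∪out(19)={2}
  fail(13) 'dcda': from fail(12)=3 chase 'a': 3 ⇒ 4;  out=∅∪out(4)=∅
  fail(7) 'dacbb': from fail(6)=18 chase 'b': 18→0 ⇒ 18;  out=∅∪out(18)=∅
  fail(14) 'dcdab': from fail(13)=4 chase 'b': 4 ⇒ 9;  out=∅∪out(9)=∅
  fail(8) 'dacbbd': from fail(7)=18 chase 'd': 18 ⇒ 19;  out={1}∪out(19)={1}
  fail(15) 'dcdaba': from fail(14)=9 chase 'a': 9→18→0 ⇒ 16;  out={3}∪out(16)={3}

Text stream:
i=0 'c': node 0→1
i=1 'c': node 1→1 (via fail)
i=2 'a': node 1→2  ** P0@[1:2]
i=3 'b': node 2→18 (via fail)
i=4 'b': node 18→18 (via fail)
i=5 'a': node 18→16 (via fail)
i=6 'c': node 16→1 (via fail)
i=7 'a': node 1→2  ** P0@[6:7]
i=8 'd': node 2→3 (via fail)
i=9 'c': node 3→11  ** P6@[8:9]
i=10 'b': node 11→18 (via fail)
i=11 'd': node 18→19
i=12 'a': node 19→4 (via fail)
i=13 'b': node 4→9
i=14 'b': node 9→18 (via fail)
i=15 'd': node 18→19
i=16 'd': node 19→3 (via fail)
i=17 'b': node 3→18 (via fail)
i=18 'b': node 18→18 (via fail)
i=19 'd': node 18→19
i=20 'c': node 19→20  ** P5@[18:20],P6@[19:20]
i=21 'c': node 20→1 (via fail)
i=22 'b': node 1→18 (via fail)
i=23 'b': node 18→18 (via fail)
i=24 'd': node 18→19
i=25 'c': node 19→20  ** P5@[23:25],P6@[24:25]
i=26 'c': node 20→1 (via fail)
i=27 'd': node 1→3 (via fail)
i=28 'a': node 3→4
i=29 'c': node 4→5
i=30 'b': node 5→6
i=31 'b': node 6→7
i=32 'd': node 7→8  ** P1@[27:32]
i=33 'b': node 8→18 (via fail)
i=34 'b': node 18→18 (via fail)
i=35 'c': node 18→1 (via fail)
i=36 'b': node 1→18 (via fail)
i=37 'd': node 18→19
i=38 'c': node 19→20  ** P5@[36:38],P6@[37:38]
i=39 'd': node 20→12 (via fail)
i=40 'a': node 12→13
i=41 'b': node 13→14
i=42 'd': node 14→10 (via fail)  ** P2@[39:42]
i=43 'd': node 10→3 (via fail)
i=44 'd': node 3→3 (via fail)
i=45 'c': node 3→11  ** P6@[44:45]
i=46 'c': node 11→1 (via fail)
i=47 'a': node 1→2  ** P0@[46:47]
i=48 'b': node 2→18 (via fail)
i=49 'c': node 18→1 (via fail)
i=50 'a': node 1→2  ** P0@[49:50]
i=51 'c': node 2→1 (via fail)
i=52 'c': node 1→1 (via fail)
i=53 'c': node 1→1 (via fail)
i=54 'c': node 1→1 (via fail)
i=55 'a': node 1→2  ** P0@[54:55]
i=56 'a': node 2→17 (via fail)  ** P4@[55:56]
i=57 'a': node 17→17 (via fail)  ** P4@[56:57]
i=58 'b': node 17→18 (via fail)
i=59 'd': node 18→19
i=60 'd': node 19→3 (via fail)
i=61 'a': node 3→4
i=62 'c': node 4→5
i=63 'b': node 5→6
i=64 'b': node 6→7
i=65 'd': node 7→8  ** P1@[60:65]
i=66 'd': node 8→3 (via fail)
i=67 'c': node 3→11  ** P6@[66:67]
i=68 'a': node 11→2 (via fail)  ** P0@[67:68]
i=69 'a': node 2→17 (via fail)  ** P4@[68:69]
i=70 'd': node 17→3 (via fail)

All matches (sorted): [[2,0],[7,0],[9,6],[20,5],[20,6],[25,5],[25,6],[32,1],[38,5],[38,6],[42,2],[45,6],[47,0],[50,0],[55,0],[56,4],[57,4],[65,1],[67,6],[68,0],[69,4]]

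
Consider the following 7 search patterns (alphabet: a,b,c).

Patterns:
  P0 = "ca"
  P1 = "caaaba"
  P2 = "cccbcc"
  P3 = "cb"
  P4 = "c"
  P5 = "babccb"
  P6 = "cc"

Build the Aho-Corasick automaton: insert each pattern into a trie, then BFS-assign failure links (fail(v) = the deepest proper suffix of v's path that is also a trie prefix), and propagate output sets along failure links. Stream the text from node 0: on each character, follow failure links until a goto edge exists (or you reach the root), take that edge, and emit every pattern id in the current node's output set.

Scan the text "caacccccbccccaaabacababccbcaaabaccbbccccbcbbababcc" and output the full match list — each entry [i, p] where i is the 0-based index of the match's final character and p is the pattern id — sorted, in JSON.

Build:
Trie (insert patterns):
  n0 'ε': b→13 c→1
  n1 'c': a→2 b→12 c→7  [P4 ends]
  n2 'ca': a→3  [P0 ends]
  n3 'caa': a→4
  n4 'caaa': b→5
  n5 'caaab': a→6
  n6 'caaaba': ·  [P1 ends]
  n7 'cc': c→8  [P6 ends]
  n8 'ccc': b→9
  n9 'cccb': c→10
  n10 'cccbc': c→11
  n11 'cccbcc': ·  [P2 ends]
  n12 'cb': ·  [P3 ends]
  n13 'b': a→14
  n14 'ba': b→15
  n15 'bab': c→16
  n16 'babc': c→17
  n17 'babcc': b→18
  n18 'babccb': ·  [P5 ends]

Failure links (BFS by depth):
  fail(1) 'c': from fail(0)=0 chase 'c': 0 ⇒ 0;  out={4}∪out(0)={4}
  fail(13) 'b': from fail(0)=0 chase 'b': 0 ⇒ 0;  out=∅∪out(0)=∅
  fail(2) 'ca': from fail(1)=0 chase 'a': 0 ⇒ 0;  out={0}∪out(0)={0}
  fail(7) 'cc': from fail(1)=0 chase 'c': 0 ⇒ 1;  out={6}∪out(1)={4,6}
  fail(12) 'cb': from fail(1)=0 chase 'b': 0 ⇒ 13;  out={3}∪out(13)={3}
  fail(14) 'ba': from fail(13)=0 chase 'a': 0 ⇒ 0;  out=∅∪out(0)=∅
  fail(3) 'caa': from fail(2)=0 chase 'a': 0 ⇒ 0;  out=∅∪out(0)=∅
  fail(8) 'ccc': from fail(7)=1 chase 'c': 1 ⇒ 7;  out=∅∪out(7)={4,6}
  fail(15) 'bab': from fail(14)=0 chase 'b': 0 ⇒ 13;  out=∅∪out(13)=∅
  fail(4) 'caaa': from fail(3)=0 chase 'a': 0 ⇒ 0;  out=∅∪out(0)=∅
  fail(9) 'cccb': from fail(8)=7 chase 'b': 7→1 ⇒ 12;  out=∅∪out(12)={3}
  fail(16) 'babc': from fail(15)=13 chase 'c': 13→0 ⇒ 1;  out=∅∪out(1)={4}
  fail(5) 'caaab': from fail(4)=0 chase 'b': 0 ⇒ 13;  out=∅∪out(13)=∅
  fail(10) 'cccbc': from fail(9)=12 chase 'c': 12→13→0 ⇒ 1;  out=∅∪out(1)={4}
  fail(17) 'babcc': from fail(16)=1 chase 'c': 1 ⇒ 7;  out=∅∪out(7)={4,6}
  fail(6) 'caaaba': from fail(5)=13 chase 'a': 13 ⇒ 14;  out={1}∪out(14)={1}
  fail(11) 'cccbcc': from fail(10)=1 chase 'c': 1 ⇒ 7;  out={2}∪out(7)={2,4,6}
  fail(18) 'babccb': from fail(17)=7 chase 'b': 7→1 ⇒ 12;  out={5}∪out(12)={3,5}

Run:
i=0 'c': node 0→1  emit P4@[0:0]
i=1 'a': node 1→2  emit P0@[0:1]
i=2 'a': node 2→3
i=3 'c': node 3→1 (fail-walked)  emit P4@[3:3]
i=4 'c': node 1→7  emit P4@[4:4],P6@[3:4]
i=5 'c': node 7→8  emit P4@[5:5],P6@[4:5]
i=6 'c': node 8→8 (fail-walked)  emit P4@[6:6],P6@[5:6]
i=7 'c': node 8→8 (fail-walked)  emit P4@[7:7],P6@[6:7]
i=8 'b': node 8→9  emit P3@[7:8]
i=9 'c': node 9→10  emit P4@[9:9]
i=10 'c': node 10→11  emit P2@[5:10],P4@[10:10],P6@[9:10]
i=11 'c': node 11→8 (fail-walked)  emit P4@[11:11],P6@[10:11]
i=12 'c': node 8→8 (fail-walked)  emit P4@[12:12],P6@[11:12]
i=13 'a': node 8→2 (fail-walked)  emit P0@[12:13]
i=14 'a': node 2→3
i=15 'a': node 3→4
i=16 'b': node 4→5
i=17 'a': node 5→6  emit P1@[12:17]
i=18 'c': node 6→1 (fail-walked)  emit P4@[18:18]
i=19 'a': node 1→2  emit P0@[18:19]
i=20 'b': node 2→13 (fail-walked)
i=21 'a': node 13→14
i=22 'b': node 14→15
i=23 'c': node 15→16  emit P4@[23:23]
i=24 'c': node 16→17  emit P4@[24:24],P6@[23:24]
i=25 'b': node 17→18  emit P3@[24:25],P5@[20:25]
i=26 'c': node 18→1 (fail-walked)  emit P4@[26:26]
i=27 'a': node 1→2  emit P0@[26:27]
i=28 'a': node 2→3
i=29 'a': node 3→4
i=30 'b': node 4→5
i=31 'a': node 5→6  emit P1@[26:31]
i=32 'c': node 6→1 (fail-walked)  emit P4@[32:32]
i=33 'c': node 1→7  emit P4@[33:33],P6@[32:33]
i=34 'b': node 7→12 (fail-walked)  emit P3@[33:34]
i=35 'b': node 12→13 (fail-walked)
i=36 'c': node 13→1 (fail-walked)  emit P4@[36:36]
i=37 'c': node 1→7  emit P4@[37:37],P6@[36:37]
i=38 'c': node 7→8  emit P4@[38:38],P6@[37:38]
i=39 'c': node 8→8 (fail-walked)  emit P4@[39:39],P6@[38:39]
i=40 'b': node 8→9  emit P3@[39:40]
i=41 'c': node 9→10  emit P4@[41:41]
i=42 'b': node 10→12 (fail-walked)  emit P3@[41:42]
i=43 'b': node 12→13 (fail-walked)
i=44 'a': node 13→14
i=45 'b': node 14→15
i=46 'a': node 15→14 (fail-walked)
i=47 'b': node 14→15
i=48 'c': node 15→16  emit P4@[48:48]
i=49 'c': node 16→17  emit P4@[49:49],P6@[48:49]

Matches: [[0,4],[1,0],[3,4],[4,4],[4,6],[5,4],[5,6],[6,4],[6,6],[7,4],[7,6],[8,3],[9,4],[10,2],[10,4],[10,6],[11,4],[11,6],[12,4],[12,6],[13,0],[17,1],[18,4],[19,0],[23,4],[24,4],[24,6],[25,3],[25,5],[26,4],[27,0],[31,1],[32,4],[33,4],[33,6],[34,3],[36,4],[37,4],[37,6],[38,4],[38,6],[39,4],[39,6],[40,3],[41,4],[42,3],[48,4],[49,4],[49,6]]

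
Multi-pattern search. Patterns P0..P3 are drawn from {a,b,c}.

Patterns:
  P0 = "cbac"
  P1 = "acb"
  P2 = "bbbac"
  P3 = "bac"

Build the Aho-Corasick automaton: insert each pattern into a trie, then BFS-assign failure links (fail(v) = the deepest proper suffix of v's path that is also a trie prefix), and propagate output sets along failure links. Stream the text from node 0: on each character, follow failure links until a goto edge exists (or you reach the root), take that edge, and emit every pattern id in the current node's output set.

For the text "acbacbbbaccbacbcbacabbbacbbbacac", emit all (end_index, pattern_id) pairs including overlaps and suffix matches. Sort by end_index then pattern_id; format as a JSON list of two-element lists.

Construct AC machine:
Trie nodes:
  0='ε' goto a→5 b→8 c→1
  1='c' goto b→2
  2='cb' goto a→3
  3='cba' goto c→4
  4='cbac' goto ·  [P0 ends]
  5='a' goto c→6
  6='ac' goto b→7
  7='acb' goto ·  [P1 ends]
  8='b' goto a→13 b→9
  9='bb' goto b→10
  10='bbb' goto a→11
  11='bbba' goto c→12
  12='bbbac' goto ·  [P2 ends]
  13='ba' goto c→14
  14='bac' goto ·  [P3 ends]

Failure links (BFS by depth):
  fail(1) 'c': from fail(0)=0 chase 'c': 0 ⇒ 0;  out=∅∪out(0)=∅
  fail(5) 'a': from fail(0)=0 chase 'a': 0 ⇒ 0;  out=∅∪out(0)=∅
  fail(8) 'b': from fail(0)=0 chase 'b': 0 ⇒ 0;  out=∅∪out(0)=∅
  fail(2) 'cb': from fail(1)=0 chase 'b': 0 ⇒ 8;  out=∅∪out(8)=∅
  fail(6) 'ac': from fail(5)=0 chase 'c': 0 ⇒ 1;  out=∅∪out(1)=∅
  fail(9) 'bb': from fail(8)=0 chase 'b': 0 ⇒ 8;  out=∅∪out(8)=∅
  fail(13) 'ba': from fail(8)=0 chase 'a': 0 ⇒ 5;  out=∅∪out(5)=∅
  fail(3) 'cba': from fail(2)=8 chase 'a': 8 ⇒ 13;  out=∅∪out(13)=∅
  fail(7) 'acb': from fail(6)=1 chase 'b': 1 ⇒ 2;  out={1}∪out(2)={1}
  fail(10) 'bbb': from fail(9)=8 chase 'b': 8 ⇒ 9;  out=∅∪out(9)=∅
  fail(14) 'bac': from fail(13)=5 chase 'c': 5 ⇒ 6;  out={3}∪out(6)={3}
  fail(4) 'cbac': from fail(3)=13 chase 'c': 13 ⇒ 14;  out={0}∪out(14)={0,3}
  fail(11) 'bbba': from fail(10)=9 chase 'a': 9→8 ⇒ 13;  out=∅∪out(13)=∅
  fail(12) 'bbbac': from fail(11)=13 chase 'c': 13 ⇒ 14;  out={2}∪out(14)={2,3}

Run:
i=0 'a': node 0→5
i=1 'c': node 5→6
i=2 'b': node 6→7  ** P1@[0:2]
i=3 'a': node 7→3 (fail-walked)
i=4 'c': node 3→4  ** P0@[1:4],P3@[2:4]
i=5 'b': node 4→7 (fail-walked)  ** P1@[3:5]
i=6 'b': node 7→9 (fail-walked)
i=7 'b': node 9→10
i=8 'a': node 10→11
i=9 'c': node 11→12  ** P2@[5:9],P3@[7:9]
i=10 'c': node 12→1 (fail-walked)
i=11 'b': node 1→2
i=12 'a': node 2→3
i=13 'c': node 3→4  ** P0@[10:13],P3@[11:13]
i=14 'b': node 4→7 (fail-walked)  ** P1@[12:14]
i=15 'c': node 7→1 (fail-walked)
i=16 'b': node 1→2
i=17 'a': node 2→3
i=18 'c': node 3→4  ** P0@[15:18],P3@[16:18]
i=19 'a': node 4→5 (fail-walked)
i=20 'b': node 5→8 (fail-walked)
i=21 'b': node 8→9
i=22 'b': node 9→10
i=23 'a': node 10→11
i=24 'c': node 11→12  ** P2@[20:24],P3@[22:24]
i=25 'b': node 12→7 (fail-walked)  ** P1@[23:25]
i=26 'b': node 7→9 (fail-walked)
i=27 'b': node 9→10
i=28 'a': node 10→11
i=29 'c': node 11→12  ** P2@[25:29],P3@[27:29]
i=30 'a': node 12→5 (fail-walked)
i=31 'c': node 5→6

Matches: [[2,1],[4,0],[4,3],[5,1],[9,2],[9,3],[13,0],[13,3],[14,1],[18,0],[18,3],[24,2],[24,3],[25,1],[29,2],[29,3]]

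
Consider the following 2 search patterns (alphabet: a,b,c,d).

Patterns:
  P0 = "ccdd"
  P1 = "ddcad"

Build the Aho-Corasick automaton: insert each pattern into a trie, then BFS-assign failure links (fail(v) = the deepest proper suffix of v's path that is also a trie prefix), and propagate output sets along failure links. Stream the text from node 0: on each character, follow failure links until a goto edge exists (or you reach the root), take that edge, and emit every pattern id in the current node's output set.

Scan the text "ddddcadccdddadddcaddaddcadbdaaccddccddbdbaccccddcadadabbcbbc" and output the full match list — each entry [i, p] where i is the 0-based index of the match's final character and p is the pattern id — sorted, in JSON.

Build automaton:
Trie nodes:
  n0 'ε': c→1 d→5
  n1 'c': c→2
  n2 'cc': d→3
  n3 'ccd': d→4
  n4 'ccdd': ·  [P0 ends]
  n5 'd': d→6
  n6 'dd': c→7
  n7 'ddc': a→8
  n8 'ddca': d→9
  n9 'ddcad': ·  [P1 ends]

Failure links (BFS by depth):
  fail(1) 'c': from fail(0)=0 chase 'c': 0 ⇒ 0;  out=∅∪out(0)=∅
  fail(5) 'd': from fail(0)=0 chase 'd': 0 ⇒ 0;  out=∅∪out(0)=∅
  fail(2) 'cc': from fail(1)=0 chase 'c': 0 ⇒ 1;  out=∅∪out(1)=∅
  fail(6) 'dd': from fail(5)=0 chase 'd': 0 ⇒ 5;  out=∅∪out(5)=∅
  fail(3) 'ccd': from fail(2)=1 chase 'd': 1→0 ⇒ 5;  out=∅∪out(5)=∅
  fail(7) 'ddc': from fail(6)=5 chase 'c': 5→0 ⇒ 1;  out=∅∪out(1)=∅
  fail(4) 'ccdd': from fail(3)=5 chase 'd': 5 ⇒ 6;  out={0}∪out(6)={0}
  fail(8) 'ddca': from fail(7)=1 chase 'a': 1→0 ⇒ 0;  out=∅∪out(0)=∅
  fail(9) 'ddcad': from fail(8)=0 chase 'd': 0 ⇒ 5;  out={1}∪out(5)={1}

Scan:
[0] read 'd'  n0⇒n5
[1] read 'd'  n5⇒n6
[2] read 'd'  n6⇒n6 (via fail)
[3] read 'd'  n6⇒n6 (via fail)
[4] read 'c'  n6⇒n7
[5] read 'a'  n7⇒n8
[6] read 'd'  n8⇒n9  → match P1@[2:6]
[7] read 'c'  n9⇒n1 (via fail)
[8] read 'c'  n1⇒n2
[9] read 'd'  n2⇒n3
[10] read 'd'  n3⇒n4  → match P0@[7:10]
[11] read 'd'  n4⇒n6 (via fail)
[12] read 'a'  n6⇒n0 (via fail)
[13] read 'd'  n0⇒n5
[14] read 'd'  n5⇒n6
[15] read 'd'  n6⇒n6 (via fail)
[16] read 'c'  n6⇒n7
[17] read 'a'  n7⇒n8
[18] read 'd'  n8⇒n9  → match P1@[14:18]
[19] read 'd'  n9⇒n6 (via fail)
[20] read 'a'  n6⇒n0 (via fail)
[21] read 'd'  n0⇒n5
[22] read 'd'  n5⇒n6
[23] read 'c'  n6⇒n7
[24] read 'a'  n7⇒n8
[25] read 'd'  n8⇒n9  → match P1@[21:25]
[26] read 'b'  n9⇒n0 (via fail)
[27] read 'd'  n0⇒n5
[28] read 'a'  n5⇒n0 (via fail)
[29] read 'a'  n0⇒n0
[30] read 'c'  n0⇒n1
[31] read 'c'  n1⇒n2
[32] read 'd'  n2⇒n3
[33] read 'd'  n3⇒n4  → match P0@[30:33]
[34] read 'c'  n4⇒n7 (via fail)
[35] read 'c'  n7⇒n2 (via fail)
[36] read 'd'  n2⇒n3
[37] read 'd'  n3⇒n4  → match P0@[34:37]
[38] read 'b'  n4⇒n0 (via fail)
[39] read 'd'  n0⇒n5
[40] read 'b'  n5⇒n0 (via fail)
[41] read 'a'  n0⇒n0
[42] read 'c'  n0⇒n1
[43] read 'c'  n1⇒n2
[44] read 'c'  n2⇒n2 (via fail)
[45] read 'c'  n2⇒n2 (via fail)
[46] read 'd'  n2⇒n3
[47] read 'd'  n3⇒n4  → match P0@[44:47]
[48] read 'c'  n4⇒n7 (via fail)
[49] read 'a'  n7⇒n8
[50] read 'd'  n8⇒n9  → match P1@[46:50]
[51] read 'a'  n9⇒n0 (via fail)
[52] read 'd'  n0⇒n5
[53] read 'a'  n5⇒n0 (via fail)
[54] read 'b'  n0⇒n0
[55] read 'b'  n0⇒n0
[56] read 'c'  n0⇒n1
[57] read 'b'  n1⇒n0 (via fail)
[58] read 'b'  n0⇒n0
[59] read 'c'  n0⇒n1

All matches (sorted): [[6,1],[10,0],[18,1],[25,1],[33,0],[37,0],[47,0],[50,1]]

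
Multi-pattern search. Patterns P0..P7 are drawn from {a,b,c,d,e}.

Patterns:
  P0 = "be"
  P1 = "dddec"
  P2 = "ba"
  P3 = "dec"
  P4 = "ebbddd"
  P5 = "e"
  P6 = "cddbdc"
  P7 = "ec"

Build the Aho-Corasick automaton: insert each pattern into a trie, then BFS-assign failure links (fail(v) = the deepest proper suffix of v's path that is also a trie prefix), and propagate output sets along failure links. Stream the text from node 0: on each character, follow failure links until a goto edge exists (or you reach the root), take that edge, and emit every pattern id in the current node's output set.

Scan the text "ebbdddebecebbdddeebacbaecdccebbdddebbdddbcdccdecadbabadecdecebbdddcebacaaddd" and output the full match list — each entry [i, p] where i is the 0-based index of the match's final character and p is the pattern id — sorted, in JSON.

Build:
Trie nodes:
  n0 'ε': b→1 c→17 d→3 e→11
  n1 'b': a→8 e→2
  n2 'be': ·  [P0 ends]
  n3 'd': d→4 e→9
  n4 'dd': d→5
  n5 'ddd': e→6
  n6 'ddde': c→7
  n7 'dddec': ·  [P1 ends]
  n8 'ba': ·  [P2 ends]
  n9 'de': c→10
  n10 'dec': ·  [P3 ends]
  n11 'e': b→12 c→23  [P5 ends]
  n12 'eb': b→13
  n13 'ebb': d→14
  n14 'ebbd': d→15
  n15 'ebbdd': d→16
  n16 'ebbddd': ·  [P4 ends]
  n17 'c': d→18
  n18 'cd': d→19
  n19 'cdd': b→20
  n20 'cddb': d→21
  n21 'cddbd': c→22
  n22 'cddbdc': ·  [P6 ends]
  n23 'ec': ·  [P7 ends]

BFS fail/out derivation:
  fail(1) 'b': from fail(0)=0 chase 'b': 0 ⇒ 0;  out=∅∪out(0)=∅
  fail(3) 'd': from fail(0)=0 chase 'd': 0 ⇒ 0;  out=∅∪out(0)=∅
  fail(11) 'e': from fail(0)=0 chase 'e': 0 ⇒ 0;  out={5}∪out(0)={5}
  fail(17) 'c': from fail(0)=0 chase 'c': 0 ⇒ 0;  out=∅∪out(0)=∅
  fail(2) 'be': from fail(1)=0 chase 'e': 0 ⇒ 11;  out={0}∪out(11)={0,5}
  fail(4) 'dd': from fail(3)=0 chase 'd': 0 ⇒ 3;  out=∅∪out(3)=∅
  fail(8) 'ba': from fail(1)=0 chase 'a': 0 ⇒ 0;  out={2}∪out(0)={2}
  fail(9) 'de': from fail(3)=0 chase 'e': 0 ⇒ 11;  out=∅∪out(11)={5}
  fail(12) 'eb': from fail(11)=0 chase 'b': 0 ⇒ 1;  out=∅∪out(1)=∅
  fail(18) 'cd': from fail(17)=0 chase 'd': 0 ⇒ 3;  out=∅∪out(3)=∅
  fail(23) 'ec': from fail(11)=0 chase 'c': 0 ⇒ 17;  out={7}∪out(17)={7}
  fail(5) 'ddd': from fail(4)=3 chase 'd': 3 ⇒ 4;  out=∅∪out(4)=∅
  fail(10) 'dec': from fail(9)=11 chase 'c': 11 ⇒ 23;  out={3}∪out(23)={3,7}
  fail(13) 'ebb': from fail(12)=1 chase 'b': 1→0 ⇒ 1;  out=∅∪out(1)=∅
  fail(19) 'cdd': from fail(18)=3 chase 'd': 3 ⇒ 4;  out=∅∪out(4)=∅
  fail(6) 'ddde': from fail(5)=4 chase 'e': 4→3 ⇒ 9;  out=∅∪out(9)={5}
  fail(14) 'ebbd': from fail(13)=1 chase 'd': 1→0 ⇒ 3;  out=∅∪out(3)=∅
  fail(20) 'cddb': from fail(19)=4 chase 'b': 4→3→0 ⇒ 1;  out=∅∪out(1)=∅
  fail(7) 'dddec': from fail(6)=9 chase 'c': 9 ⇒ 10;  out={1}∪out(10)={1,3,7}
  fail(15) 'ebbdd': from fail(14)=3 chase 'd': 3 ⇒ 4;  out=∅∪out(4)=∅
  fail(21) 'cddbd': from fail(20)=1 chase 'd': 1→0 ⇒ 3;  out=∅∪out(3)=∅
  fail(16) 'ebbddd': from fail(15)=4 chase 'd': 4 ⇒ 5;  out={4}∪out(5)={4}
  fail(22) 'cddbdc': from fail(21)=3 chase 'c': 3→0 ⇒ 17;  out={6}∪out(17)={6}

Text stream:
[0] read 'e'  n0⇒n11  → match P5@[0:0]
[1] read 'b'  n11⇒n12
[2] read 'b'  n12⇒n13
[3] read 'd'  n13⇒n14
[4] read 'd'  n14⇒n15
[5] read 'd'  n15⇒n16  → match P4@[0:5]
[6] read 'e'  n16⇒n6 ·f  → match P5@[6:6]
[7] read 'b'  n6⇒n12 ·f
[8] read 'e'  n12⇒n2 ·f  → match P0@[7:8],P5@[8:8]
[9] read 'c'  n2⇒n23 ·f  → match P7@[8:9]
[10] read 'e'  n23⇒n11 ·f  → match P5@[10:10]
[11] read 'b'  n11⇒n12
[12] read 'b'  n12⇒n13
[13] read 'd'  n13⇒n14
[14] read 'd'  n14⇒n15
[15] read 'd'  n15⇒n16  → match P4@[10:15]
[16] read 'e'  n16⇒n6 ·f  → match P5@[16:16]
[17] read 'e'  n6⇒n11 ·f  → match P5@[17:17]
[18] read 'b'  n11⇒n12
[19] read 'a'  n12⇒n8 ·f  → match P2@[18:19]
[20] read 'c'  n8⇒n17 ·f
[21] read 'b'  n17⇒n1 ·f
[22] read 'a'  n1⇒n8  → match P2@[21:22]
[23] read 'e'  n8⇒n11 ·f  → match P5@[23:23]
[24] read 'c'  n11⇒n23  → match P7@[23:24]
[25] read 'd'  n23⇒n18 ·f
[26] read 'c'  n18⇒n17 ·f
[27] read 'c'  n17⇒n17 ·f
[28] read 'e'  n17⇒n11 ·f  → match P5@[28:28]
[29] read 'b'  n11⇒n12
[30] read 'b'  n12⇒n13
[31] read 'd'  n13⇒n14
[32] read 'd'  n14⇒n15
[33] read 'd'  n15⇒n16  → match P4@[28:33]
[34] read 'e'  n16⇒n6 ·f  → match P5@[34:34]
[35] read 'b'  n6⇒n12 ·f
[36] read 'b'  n12⇒n13
[37] read 'd'  n13⇒n14
[38] read 'd'  n14⇒n15
[39] read 'd'  n15⇒n16  → match P4@[34:39]
[40] read 'b'  n16⇒n1 ·f
[41] read 'c'  n1⇒n17 ·f
[42] read 'd'  n17⇒n18
[43] read 'c'  n18⇒n17 ·f
[44] read 'c'  n17⇒n17 ·f
[45] read 'd'  n17⇒n18
[46] read 'e'  n18⇒n9 ·f  → match P5@[46:46]
[47] read 'c'  n9⇒n10  → match P3@[45:47],P7@[46:47]
[48] read 'a'  n10⇒n0 ·f
[49] read 'd'  n0⇒n3
[50] read 'b'  n3⇒n1 ·f
[51] read 'a'  n1⇒n8  → match P2@[50:51]
[52] read 'b'  n8⇒n1 ·f
[53] read 'a'  n1⇒n8  → match P2@[52:53]
[54] read 'd'  n8⇒n3 ·f
[55] read 'e'  n3⇒n9  → match P5@[55:55]
[56] read 'c'  n9⇒n10  → match P3@[54:56],P7@[55:56]
[57] read 'd'  n10⇒n18 ·f
[58] read 'e'  n18⇒n9 ·f  → match P5@[58:58]
[59] read 'c'  n9⇒n10  → match P3@[57:59],P7@[58:59]
[60] read 'e'  n10⇒n11 ·f  → match P5@[60:60]
[61] read 'b'  n11⇒n12
[62] read 'b'  n12⇒n13
[63] read 'd'  n13⇒n14
[64] read 'd'  n14⇒n15
[65] read 'd'  n15⇒n16  → match P4@[60:65]
[66] read 'c'  n16⇒n17 ·f
[67] read 'e'  n17⇒n11 ·f  → match P5@[67:67]
[68] read 'b'  n11⇒n12
[69] read 'a'  n12⇒n8 ·f  → match P2@[68:69]
[70] read 'c'  n8⇒n17 ·f
[71] read 'a'  n17⇒n0 ·f
[72] read 'a'  n0⇒n0
[73] read 'd'  n0⇒n3
[74] read 'd'  n3⇒n4
[75] read 'd'  n4⇒n5

Matches: [[0,5],[5,4],[6,5],[8,0],[8,5],[9,7],[10,5],[15,4],[16,5],[17,5],[19,2],[22,2],[23,5],[24,7],[28,5],[33,4],[34,5],[39,4],[46,5],[47,3],[47,7],[51,2],[53,2],[55,5],[56,3],[56,7],[58,5],[59,3],[59,7],[60,5],[65,4],[67,5],[69,2]]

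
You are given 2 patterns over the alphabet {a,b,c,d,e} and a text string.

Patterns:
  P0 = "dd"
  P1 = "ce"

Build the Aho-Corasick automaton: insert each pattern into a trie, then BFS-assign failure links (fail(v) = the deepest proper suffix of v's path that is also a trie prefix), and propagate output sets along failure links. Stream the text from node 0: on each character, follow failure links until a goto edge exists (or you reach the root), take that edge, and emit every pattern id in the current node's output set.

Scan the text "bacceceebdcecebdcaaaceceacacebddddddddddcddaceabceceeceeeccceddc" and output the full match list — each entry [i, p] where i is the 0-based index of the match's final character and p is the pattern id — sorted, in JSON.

Construct AC machine:
Trie nodes:
  0='ε' goto c→3 d→1
  1='d' goto d→2
  2='dd' goto ·  [P0 ends]
  3='c' goto e→4
  4='ce' goto ·  [P1 ends]

BFS fail/out derivation:
  fail(1) 'd': from fail(0)=0 chase 'd': 0 ⇒ 0;  out=∅∪out(0)=∅
  fail(3) 'c': from fail(0)=0 chase 'c': 0 ⇒ 0;  out=∅∪out(0)=∅
  fail(2) 'dd': from fail(1)=0 chase 'd': 0 ⇒ 1;  out={0}∪out(1)={0}
  fail(4) 'ce': from fail(3)=0 chase 'e': 0 ⇒ 0;  out={1}∪out(0)={1}

Text stream:
pos 0 'b': at 0
pos 1 'a': at 0
pos 2 'c': at 3
pos 3 'c': at 3 (fail-walked)
pos 4 'e': at 4  emit P1@[3:4]
pos 5 'c': at 3 (fail-walked)
pos 6 'e': at 4  emit P1@[5:6]
pos 7 'e': at 0 (fail-walked)
pos 8 'b': at 0
pos 9 'd': at 1
pos 10 'c': at 3 (fail-walked)
pos 11 'e': at 4  emit P1@[10:11]
pos 12 'c': at 3 (fail-walked)
pos 13 'e': at 4  emit P1@[12:13]
pos 14 'b': at 0 (fail-walked)
pos 15 'd': at 1
pos 16 'c': at 3 (fail-walked)
pos 17 'a': at 0 (fail-walked)
pos 18 'a': at 0
pos 19 'a': at 0
pos 20 'c': at 3
pos 21 'e': at 4  emit P1@[20:21]
pos 22 'c': at 3 (fail-walked)
pos 23 'e': at 4  emit P1@[22:23]
pos 24 'a': at 0 (fail-walked)
pos 25 'c': at 3
pos 26 'a': at 0 (fail-walked)
pos 27 'c': at 3
pos 28 'e': at 4  emit P1@[27:28]
pos 29 'b': at 0 (fail-walked)
pos 30 'd': at 1
pos 31 'd': at 2  emit P0@[30:31]
pos 32 'd': at 2 (fail-walked)  emit P0@[31:32]
pos 33 'd': at 2 (fail-walked)  emit P0@[32:33]
pos 34 'd': at 2 (fail-walked)  emit P0@[33:34]
pos 35 'd': at 2 (fail-walked)  emit P0@[34:35]
pos 36 'd': at 2 (fail-walked)  emit P0@[35:36]
pos 37 'd': at 2 (fail-walked)  emit P0@[36:37]
pos 38 'd': at 2 (fail-walked)  emit P0@[37:38]
pos 39 'd': at 2 (fail-walked)  emit P0@[38:39]
pos 40 'c': at 3 (fail-walked)
pos 41 'd': at 1 (fail-walked)
pos 42 'd': at 2  emit P0@[41:42]
pos 43 'a': at 0 (fail-walked)
pos 44 'c': at 3
pos 45 'e': at 4  emit P1@[44:45]
pos 46 'a': at 0 (fail-walked)
pos 47 'b': at 0
pos 48 'c': at 3
pos 49 'e': at 4  emit P1@[48:49]
pos 50 'c': at 3 (fail-walked)
pos 51 'e': at 4  emit P1@[50:51]
pos 52 'e': at 0 (fail-walked)
pos 53 'c': at 3
pos 54 'e': at 4  emit P1@[53:54]
pos 55 'e': at 0 (fail-walked)
pos 56 'e': at 0
pos 57 'c': at 3
pos 58 'c': at 3 (fail-walked)
pos 59 'c': at 3 (fail-walked)
pos 60 'e': at 4  emit P1@[59:60]
pos 61 'd': at 1 (fail-walked)
pos 62 'd': at 2  emit P0@[61:62]
pos 63 'c': at 3 (fail-walked)

Result: [[4,1],[6,1],[11,1],[13,1],[21,1],[23,1],[28,1],[31,0],[32,0],[33,0],[34,0],[35,0],[36,0],[37,0],[38,0],[39,0],[42,0],[45,1],[49,1],[51,1],[54,1],[60,1],[62,0]]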